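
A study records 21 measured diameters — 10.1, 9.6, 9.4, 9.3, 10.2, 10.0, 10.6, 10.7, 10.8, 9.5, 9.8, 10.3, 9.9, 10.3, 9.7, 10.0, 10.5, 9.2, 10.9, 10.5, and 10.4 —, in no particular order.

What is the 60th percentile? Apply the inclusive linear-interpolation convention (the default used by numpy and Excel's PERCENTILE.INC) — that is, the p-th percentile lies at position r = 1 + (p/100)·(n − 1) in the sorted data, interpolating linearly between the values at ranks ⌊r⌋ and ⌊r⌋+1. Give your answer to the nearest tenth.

Sorted: 9.2, 9.3, 9.4, 9.5, 9.6, 9.7, 9.8, 9.9, 10.0, 10.0, 10.1, 10.2, 10.3, 10.3, 10.4, 10.5, 10.5, 10.6, 10.7, 10.8, 10.9.
n = 21.
r = 1 + (60/100)·(21 − 1) = 1 + 12 = 13.
r is an integer, so P60 is the value at rank 13: 10.3.

10.3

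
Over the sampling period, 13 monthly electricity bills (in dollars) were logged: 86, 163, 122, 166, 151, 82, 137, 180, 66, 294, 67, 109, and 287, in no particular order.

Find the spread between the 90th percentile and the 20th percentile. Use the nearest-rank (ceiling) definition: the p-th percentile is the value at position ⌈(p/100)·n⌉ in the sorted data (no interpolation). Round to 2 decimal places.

Sorted: 66, 67, 82, 86, 109, 122, 137, 151, 163, 166, 180, 287, 294.
n = 13.
P20: rank ⌈20/100·13⌉ = 3 → 82.
P90: rank ⌈90/100·13⌉ = 12 → 287.
Difference: 287 − 82 = 205.

205.00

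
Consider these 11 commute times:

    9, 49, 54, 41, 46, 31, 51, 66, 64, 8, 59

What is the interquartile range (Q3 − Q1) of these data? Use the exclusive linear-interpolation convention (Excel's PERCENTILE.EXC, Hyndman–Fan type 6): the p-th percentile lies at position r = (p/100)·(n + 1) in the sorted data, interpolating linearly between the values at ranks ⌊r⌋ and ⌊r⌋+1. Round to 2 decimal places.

28.00

Sorted: 8, 9, 31, 41, 46, 49, 51, 54, 59, 64, 66.
n = 11.
P25: r = 3 (integer) → 31.
P75: r = 9 (integer) → 59.
Difference: 59 − 31 = 28.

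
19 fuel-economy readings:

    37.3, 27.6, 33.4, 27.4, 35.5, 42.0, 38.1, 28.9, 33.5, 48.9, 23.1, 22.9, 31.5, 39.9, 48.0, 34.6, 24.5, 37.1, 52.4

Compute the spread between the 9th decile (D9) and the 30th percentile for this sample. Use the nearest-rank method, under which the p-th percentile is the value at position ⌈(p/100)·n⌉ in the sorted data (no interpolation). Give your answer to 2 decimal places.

Sorted: 22.9, 23.1, 24.5, 27.4, 27.6, 28.9, 31.5, 33.4, 33.5, 34.6, 35.5, 37.1, 37.3, 38.1, 39.9, 42.0, 48.0, 48.9, 52.4.
n = 19.
P30: rank ⌈30/100·19⌉ = 6 → 28.9.
P90: rank ⌈90/100·19⌉ = 18 → 48.9.
Difference: 48.9 − 28.9 = 20.

20.00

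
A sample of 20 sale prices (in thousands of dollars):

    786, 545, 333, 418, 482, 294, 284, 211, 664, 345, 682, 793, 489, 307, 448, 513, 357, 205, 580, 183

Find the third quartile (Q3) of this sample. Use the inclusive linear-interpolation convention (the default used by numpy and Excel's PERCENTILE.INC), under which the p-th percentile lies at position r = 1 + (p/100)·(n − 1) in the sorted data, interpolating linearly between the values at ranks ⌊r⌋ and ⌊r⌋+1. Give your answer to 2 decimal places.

Sorted: 183, 205, 211, 284, 294, 307, 333, 345, 357, 418, 448, 482, 489, 513, 545, 580, 664, 682, 786, 793.
n = 20.
r = 1 + (75/100)·(20 − 1) = 1 + 14.25 = 15.25.
Rank 15 is 545 and rank 16 is 580.
Interpolate: 545 + 0.25·(580 − 545) = 545 + 0.25·35 = 553.75.

553.75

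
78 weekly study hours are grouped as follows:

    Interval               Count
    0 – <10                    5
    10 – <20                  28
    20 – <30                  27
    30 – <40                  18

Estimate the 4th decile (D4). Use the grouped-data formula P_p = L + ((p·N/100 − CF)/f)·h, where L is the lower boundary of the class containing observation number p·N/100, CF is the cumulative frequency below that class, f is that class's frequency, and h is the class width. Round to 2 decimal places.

N = 78; target position k = 40/100 · 78 = 31.2.
Cumulative frequencies: 5, 33, 60, 78.
Observation 31.2 falls in the class 10 – <20.
L = 10, CF = 5, f = 28, h = 10.
P40 = 10 + ((31.2 − 5)/28)·10 = 10 + 9.35714 = 19.3571.

19.36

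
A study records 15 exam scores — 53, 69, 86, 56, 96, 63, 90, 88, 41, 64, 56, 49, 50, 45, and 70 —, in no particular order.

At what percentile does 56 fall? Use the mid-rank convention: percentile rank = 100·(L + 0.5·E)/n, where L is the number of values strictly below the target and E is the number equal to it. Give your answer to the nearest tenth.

40.0

Sorted: 41, 45, 49, 50, 53, 56, 56, 63, 64, 69, 70, 86, 88, 90, 96.
Count below 56: L = 5; count equal: E = 2; n = 15.
Percentile rank = 100·(5 + 0.5·2)/15 = 100·6/15 = 40.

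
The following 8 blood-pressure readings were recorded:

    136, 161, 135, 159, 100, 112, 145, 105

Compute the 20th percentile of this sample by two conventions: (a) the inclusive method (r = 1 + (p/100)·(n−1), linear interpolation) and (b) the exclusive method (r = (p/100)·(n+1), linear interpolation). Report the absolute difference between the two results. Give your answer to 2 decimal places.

3.80

Sorted: 100, 105, 112, 135, 136, 145, 159, 161.
n = 8.
(a) r = 2.4; between ranks 2 (105) and 3 (112): 107.8.
(b) r = 1.8; between ranks 1 (100) and 2 (105): 104.
|107.8 − 104| = 3.8.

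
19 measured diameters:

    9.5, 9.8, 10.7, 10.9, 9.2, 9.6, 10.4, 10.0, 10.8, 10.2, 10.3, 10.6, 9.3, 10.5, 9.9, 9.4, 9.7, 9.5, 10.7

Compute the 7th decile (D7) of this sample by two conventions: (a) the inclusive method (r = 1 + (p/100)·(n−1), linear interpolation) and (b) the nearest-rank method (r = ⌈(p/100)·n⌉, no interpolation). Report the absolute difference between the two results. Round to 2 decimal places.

Sorted: 9.2, 9.3, 9.4, 9.5, 9.5, 9.6, 9.7, 9.8, 9.9, 10.0, 10.2, 10.3, 10.4, 10.5, 10.6, 10.7, 10.7, 10.8, 10.9.
n = 19.
(a) r = 13.6; between ranks 13 (10.4) and 14 (10.5): 10.46.
(b) the nearest-rank method: rank 14 → 10.5.
|10.46 − 10.5| = 0.04.

0.04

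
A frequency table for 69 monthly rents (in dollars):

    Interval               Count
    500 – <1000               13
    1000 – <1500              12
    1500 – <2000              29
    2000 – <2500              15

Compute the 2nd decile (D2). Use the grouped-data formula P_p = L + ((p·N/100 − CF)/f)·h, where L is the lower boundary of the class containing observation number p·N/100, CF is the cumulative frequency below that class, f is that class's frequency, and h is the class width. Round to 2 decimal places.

N = 69; target position k = 20/100 · 69 = 13.8.
Cumulative frequencies: 13, 25, 54, 69.
Observation 13.8 falls in the class 1000 – <1500.
L = 1000, CF = 13, f = 12, h = 500.
P20 = 1000 + ((13.8 − 13)/12)·500 = 1000 + 33.3333 = 1033.33.

1033.33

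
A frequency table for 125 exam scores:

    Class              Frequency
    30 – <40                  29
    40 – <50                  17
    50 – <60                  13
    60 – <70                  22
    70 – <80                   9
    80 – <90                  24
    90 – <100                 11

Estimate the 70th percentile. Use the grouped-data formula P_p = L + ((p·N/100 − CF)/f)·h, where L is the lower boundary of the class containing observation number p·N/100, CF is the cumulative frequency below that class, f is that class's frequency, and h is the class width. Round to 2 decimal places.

77.22

N = 125; target position k = 70/100 · 125 = 87.5.
Cumulative frequencies: 29, 46, 59, 81, 90, 114, 125.
Observation 87.5 falls in the class 70 – <80.
L = 70, CF = 81, f = 9, h = 10.
P70 = 70 + ((87.5 − 81)/9)·10 = 70 + 7.22222 = 77.2222.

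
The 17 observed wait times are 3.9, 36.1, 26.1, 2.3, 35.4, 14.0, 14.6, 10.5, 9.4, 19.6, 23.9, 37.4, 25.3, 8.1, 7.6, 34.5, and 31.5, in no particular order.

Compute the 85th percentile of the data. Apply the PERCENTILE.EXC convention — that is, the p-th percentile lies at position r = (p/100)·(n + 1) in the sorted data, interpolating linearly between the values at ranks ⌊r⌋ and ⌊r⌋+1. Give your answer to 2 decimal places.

35.61

Sorted: 2.3, 3.9, 7.6, 8.1, 9.4, 10.5, 14.0, 14.6, 19.6, 23.9, 25.3, 26.1, 31.5, 34.5, 35.4, 36.1, 37.4.
n = 17.
r = (85/100)·(17 + 1) = 15.3.
Rank 15 is 35.4 and rank 16 is 36.1.
Interpolate: 35.4 + 0.3·(36.1 − 35.4) = 35.4 + 0.3·0.7 = 35.61.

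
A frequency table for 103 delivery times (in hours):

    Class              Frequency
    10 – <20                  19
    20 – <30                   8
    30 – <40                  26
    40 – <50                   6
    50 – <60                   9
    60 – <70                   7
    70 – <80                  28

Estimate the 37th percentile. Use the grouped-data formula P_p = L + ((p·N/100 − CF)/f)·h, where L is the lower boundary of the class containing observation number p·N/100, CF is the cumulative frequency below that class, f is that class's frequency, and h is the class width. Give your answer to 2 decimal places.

34.27

N = 103; target position k = 37/100 · 103 = 38.11.
Cumulative frequencies: 19, 27, 53, 59, 68, 75, 103.
Observation 38.11 falls in the class 30 – <40.
L = 30, CF = 27, f = 26, h = 10.
P37 = 30 + ((38.11 − 27)/26)·10 = 30 + 4.27308 = 34.2731.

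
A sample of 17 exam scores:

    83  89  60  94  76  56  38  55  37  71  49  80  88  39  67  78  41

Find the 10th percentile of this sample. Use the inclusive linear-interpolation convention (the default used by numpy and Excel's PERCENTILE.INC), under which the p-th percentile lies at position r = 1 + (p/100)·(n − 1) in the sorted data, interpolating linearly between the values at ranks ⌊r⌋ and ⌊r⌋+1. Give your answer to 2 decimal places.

38.60

Sorted: 37, 38, 39, 41, 49, 55, 56, 60, 67, 71, 76, 78, 80, 83, 88, 89, 94.
n = 17.
r = 1 + (10/100)·(17 − 1) = 1 + 1.6 = 2.6.
Rank 2 is 38 and rank 3 is 39.
Interpolate: 38 + 0.6·(39 − 38) = 38 + 0.6·1 = 38.6.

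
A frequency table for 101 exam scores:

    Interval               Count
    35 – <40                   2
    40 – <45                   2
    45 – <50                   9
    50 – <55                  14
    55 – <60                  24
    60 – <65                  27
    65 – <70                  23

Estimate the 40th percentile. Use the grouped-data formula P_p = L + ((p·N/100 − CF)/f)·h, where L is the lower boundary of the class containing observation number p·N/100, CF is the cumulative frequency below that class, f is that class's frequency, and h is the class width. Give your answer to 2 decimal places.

N = 101; target position k = 40/100 · 101 = 40.4.
Cumulative frequencies: 2, 4, 13, 27, 51, 78, 101.
Observation 40.4 falls in the class 55 – <60.
L = 55, CF = 27, f = 24, h = 5.
P40 = 55 + ((40.4 − 27)/24)·5 = 55 + 2.79167 = 57.7917.

57.79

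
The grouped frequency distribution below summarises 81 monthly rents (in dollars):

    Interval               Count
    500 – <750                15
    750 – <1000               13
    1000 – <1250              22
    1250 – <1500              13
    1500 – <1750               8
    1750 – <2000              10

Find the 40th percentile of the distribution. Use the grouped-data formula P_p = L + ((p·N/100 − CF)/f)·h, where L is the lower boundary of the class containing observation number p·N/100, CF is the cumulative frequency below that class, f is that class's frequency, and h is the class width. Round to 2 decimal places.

1050.00

N = 81; target position k = 40/100 · 81 = 32.4.
Cumulative frequencies: 15, 28, 50, 63, 71, 81.
Observation 32.4 falls in the class 1000 – <1250.
L = 1000, CF = 28, f = 22, h = 250.
P40 = 1000 + ((32.4 − 28)/22)·250 = 1000 + 50 = 1050.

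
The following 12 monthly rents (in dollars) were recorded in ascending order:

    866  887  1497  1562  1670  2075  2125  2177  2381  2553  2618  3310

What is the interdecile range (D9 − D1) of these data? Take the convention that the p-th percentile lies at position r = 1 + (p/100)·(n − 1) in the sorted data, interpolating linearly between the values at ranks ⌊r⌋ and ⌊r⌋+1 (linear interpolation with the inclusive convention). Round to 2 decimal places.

1663.50

n = 12.
P10: r = 2.1; ranks 2–3 are 887, 1497; interpolating gives 948.
P90: r = 10.9; ranks 10–11 are 2553, 2618; interpolating gives 2611.5.
Difference: 2611.5 − 948 = 1663.5.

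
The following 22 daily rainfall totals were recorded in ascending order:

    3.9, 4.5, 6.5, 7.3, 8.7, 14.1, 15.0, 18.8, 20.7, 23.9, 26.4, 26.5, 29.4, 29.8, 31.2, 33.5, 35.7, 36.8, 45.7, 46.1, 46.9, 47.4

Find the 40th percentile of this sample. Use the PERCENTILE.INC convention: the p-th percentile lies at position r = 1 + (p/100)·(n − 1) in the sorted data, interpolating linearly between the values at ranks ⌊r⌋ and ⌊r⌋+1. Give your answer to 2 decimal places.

21.98

n = 22.
r = 1 + (40/100)·(22 − 1) = 1 + 8.4 = 9.4.
Rank 9 is 20.7 and rank 10 is 23.9.
Interpolate: 20.7 + 0.4·(23.9 − 20.7) = 20.7 + 0.4·3.2 = 21.98.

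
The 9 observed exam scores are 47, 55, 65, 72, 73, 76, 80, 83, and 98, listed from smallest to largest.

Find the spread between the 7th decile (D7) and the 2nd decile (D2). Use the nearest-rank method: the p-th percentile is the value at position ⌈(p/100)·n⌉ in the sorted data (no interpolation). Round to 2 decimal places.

25.00

n = 9.
P20: rank ⌈20/100·9⌉ = 2 → 55.
P70: rank ⌈70/100·9⌉ = 7 → 80.
Difference: 80 − 55 = 25.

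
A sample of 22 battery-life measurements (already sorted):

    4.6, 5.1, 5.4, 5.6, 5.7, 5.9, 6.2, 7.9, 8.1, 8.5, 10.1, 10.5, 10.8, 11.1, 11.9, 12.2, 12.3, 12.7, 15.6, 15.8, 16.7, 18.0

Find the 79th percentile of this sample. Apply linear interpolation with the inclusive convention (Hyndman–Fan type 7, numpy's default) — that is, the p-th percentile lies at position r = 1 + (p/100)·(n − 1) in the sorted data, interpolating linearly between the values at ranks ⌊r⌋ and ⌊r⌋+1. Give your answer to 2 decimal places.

12.54

n = 22.
r = 1 + (79/100)·(22 − 1) = 1 + 16.59 = 17.59.
Rank 17 is 12.3 and rank 18 is 12.7.
Interpolate: 12.3 + 0.59·(12.7 − 12.3) = 12.3 + 0.59·0.4 = 12.536.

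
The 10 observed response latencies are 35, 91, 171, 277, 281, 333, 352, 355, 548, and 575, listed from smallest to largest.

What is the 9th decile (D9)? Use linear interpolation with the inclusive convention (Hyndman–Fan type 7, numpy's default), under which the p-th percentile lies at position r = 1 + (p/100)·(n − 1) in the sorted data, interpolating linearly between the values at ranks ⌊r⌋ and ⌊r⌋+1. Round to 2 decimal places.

550.70

n = 10.
r = 1 + (90/100)·(10 − 1) = 1 + 8.1 = 9.1.
Rank 9 is 548 and rank 10 is 575.
Interpolate: 548 + 0.1·(575 − 548) = 548 + 0.1·27 = 550.7.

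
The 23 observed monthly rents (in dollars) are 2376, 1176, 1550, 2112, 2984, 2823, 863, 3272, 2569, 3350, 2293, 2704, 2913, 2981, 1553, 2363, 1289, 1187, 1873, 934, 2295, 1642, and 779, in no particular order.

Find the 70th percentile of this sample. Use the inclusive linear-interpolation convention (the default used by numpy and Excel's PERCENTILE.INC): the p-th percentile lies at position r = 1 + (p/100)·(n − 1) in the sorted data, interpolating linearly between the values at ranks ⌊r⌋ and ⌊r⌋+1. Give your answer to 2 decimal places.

2623.00

Sorted: 779, 863, 934, 1176, 1187, 1289, 1550, 1553, 1642, 1873, 2112, 2293, 2295, 2363, 2376, 2569, 2704, 2823, 2913, 2981, 2984, 3272, 3350.
n = 23.
r = 1 + (70/100)·(23 − 1) = 1 + 15.4 = 16.4.
Rank 16 is 2569 and rank 17 is 2704.
Interpolate: 2569 + 0.4·(2704 − 2569) = 2569 + 0.4·135 = 2623.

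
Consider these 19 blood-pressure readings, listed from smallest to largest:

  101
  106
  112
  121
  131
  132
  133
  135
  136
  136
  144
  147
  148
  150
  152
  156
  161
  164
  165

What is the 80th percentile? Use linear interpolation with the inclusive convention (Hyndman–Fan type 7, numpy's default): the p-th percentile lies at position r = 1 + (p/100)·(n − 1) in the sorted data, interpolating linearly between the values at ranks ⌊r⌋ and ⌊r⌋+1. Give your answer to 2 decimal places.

n = 19.
r = 1 + (80/100)·(19 − 1) = 1 + 14.4 = 15.4.
Rank 15 is 152 and rank 16 is 156.
Interpolate: 152 + 0.4·(156 − 152) = 152 + 0.4·4 = 153.6.

153.60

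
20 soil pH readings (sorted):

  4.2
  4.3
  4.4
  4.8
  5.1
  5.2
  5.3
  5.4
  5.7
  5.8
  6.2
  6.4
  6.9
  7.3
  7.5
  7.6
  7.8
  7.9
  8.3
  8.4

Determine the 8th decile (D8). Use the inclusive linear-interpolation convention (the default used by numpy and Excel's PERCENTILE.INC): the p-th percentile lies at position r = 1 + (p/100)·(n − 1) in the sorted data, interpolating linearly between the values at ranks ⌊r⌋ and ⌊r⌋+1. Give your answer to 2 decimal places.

n = 20.
r = 1 + (80/100)·(20 − 1) = 1 + 15.2 = 16.2.
Rank 16 is 7.6 and rank 17 is 7.8.
Interpolate: 7.6 + 0.2·(7.8 − 7.6) = 7.6 + 0.2·0.2 = 7.64.

7.64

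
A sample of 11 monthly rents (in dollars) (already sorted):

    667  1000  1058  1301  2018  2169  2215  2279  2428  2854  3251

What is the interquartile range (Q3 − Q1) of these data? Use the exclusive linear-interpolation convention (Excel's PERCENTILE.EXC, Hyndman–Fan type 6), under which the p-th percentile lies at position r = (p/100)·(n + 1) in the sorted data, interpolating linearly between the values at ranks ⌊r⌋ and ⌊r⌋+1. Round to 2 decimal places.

1370.00

n = 11.
P25: r = 3 (integer) → 1058.
P75: r = 9 (integer) → 2428.
Difference: 2428 − 1058 = 1370.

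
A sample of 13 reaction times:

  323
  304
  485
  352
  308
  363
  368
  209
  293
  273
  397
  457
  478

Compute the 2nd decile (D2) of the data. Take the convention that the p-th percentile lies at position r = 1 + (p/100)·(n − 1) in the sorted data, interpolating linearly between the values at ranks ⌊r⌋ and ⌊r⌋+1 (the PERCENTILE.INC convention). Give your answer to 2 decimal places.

297.40

Sorted: 209, 273, 293, 304, 308, 323, 352, 363, 368, 397, 457, 478, 485.
n = 13.
r = 1 + (20/100)·(13 − 1) = 1 + 2.4 = 3.4.
Rank 3 is 293 and rank 4 is 304.
Interpolate: 293 + 0.4·(304 − 293) = 293 + 0.4·11 = 297.4.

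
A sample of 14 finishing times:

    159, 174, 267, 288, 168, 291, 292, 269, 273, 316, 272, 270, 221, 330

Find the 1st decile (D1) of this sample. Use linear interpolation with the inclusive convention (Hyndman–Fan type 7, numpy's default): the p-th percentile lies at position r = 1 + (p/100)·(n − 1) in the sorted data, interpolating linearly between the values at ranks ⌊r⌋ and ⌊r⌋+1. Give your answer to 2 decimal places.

169.80

Sorted: 159, 168, 174, 221, 267, 269, 270, 272, 273, 288, 291, 292, 316, 330.
n = 14.
r = 1 + (10/100)·(14 − 1) = 1 + 1.3 = 2.3.
Rank 2 is 168 and rank 3 is 174.
Interpolate: 168 + 0.3·(174 − 168) = 168 + 0.3·6 = 169.8.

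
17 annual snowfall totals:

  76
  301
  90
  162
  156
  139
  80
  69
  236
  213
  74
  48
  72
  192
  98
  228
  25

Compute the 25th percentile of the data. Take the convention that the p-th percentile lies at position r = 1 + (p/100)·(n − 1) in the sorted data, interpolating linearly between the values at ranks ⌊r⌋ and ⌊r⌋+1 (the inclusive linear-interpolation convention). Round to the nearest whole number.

Sorted: 25, 48, 69, 72, 74, 76, 80, 90, 98, 139, 156, 162, 192, 213, 228, 236, 301.
n = 17.
r = 1 + (25/100)·(17 − 1) = 1 + 4 = 5.
r is an integer, so P25 is the value at rank 5: 74.

74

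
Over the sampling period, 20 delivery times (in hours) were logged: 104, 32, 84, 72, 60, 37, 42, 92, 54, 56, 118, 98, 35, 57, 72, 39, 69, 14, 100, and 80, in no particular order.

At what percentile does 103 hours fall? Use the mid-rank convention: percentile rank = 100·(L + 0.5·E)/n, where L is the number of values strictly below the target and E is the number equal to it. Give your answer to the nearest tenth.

90.0

Sorted: 14, 32, 35, 37, 39, 42, 54, 56, 57, 60, 69, 72, 72, 80, 84, 92, 98, 100, 104, 118.
Count below 103: L = 18; count equal: E = 0; n = 20.
Percentile rank = 100·(18 + 0.5·0)/20 = 100·18/20 = 90.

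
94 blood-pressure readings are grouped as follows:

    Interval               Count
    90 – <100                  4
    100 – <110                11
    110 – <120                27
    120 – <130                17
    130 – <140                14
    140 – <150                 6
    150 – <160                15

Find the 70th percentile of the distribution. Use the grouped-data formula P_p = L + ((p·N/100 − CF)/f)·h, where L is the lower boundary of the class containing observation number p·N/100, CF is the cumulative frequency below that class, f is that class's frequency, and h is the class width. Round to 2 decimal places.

134.86

N = 94; target position k = 70/100 · 94 = 65.8.
Cumulative frequencies: 4, 15, 42, 59, 73, 79, 94.
Observation 65.8 falls in the class 130 – <140.
L = 130, CF = 59, f = 14, h = 10.
P70 = 130 + ((65.8 − 59)/14)·10 = 130 + 4.85714 = 134.857.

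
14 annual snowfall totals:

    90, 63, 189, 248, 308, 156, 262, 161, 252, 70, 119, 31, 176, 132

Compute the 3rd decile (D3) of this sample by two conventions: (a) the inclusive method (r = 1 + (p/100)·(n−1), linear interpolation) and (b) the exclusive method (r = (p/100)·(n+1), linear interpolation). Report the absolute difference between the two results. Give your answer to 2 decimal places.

11.60

Sorted: 31, 63, 70, 90, 119, 132, 156, 161, 176, 189, 248, 252, 262, 308.
n = 14.
(a) r = 4.9; between ranks 4 (90) and 5 (119): 116.1.
(b) r = 4.5; between ranks 4 (90) and 5 (119): 104.5.
|116.1 − 104.5| = 11.6.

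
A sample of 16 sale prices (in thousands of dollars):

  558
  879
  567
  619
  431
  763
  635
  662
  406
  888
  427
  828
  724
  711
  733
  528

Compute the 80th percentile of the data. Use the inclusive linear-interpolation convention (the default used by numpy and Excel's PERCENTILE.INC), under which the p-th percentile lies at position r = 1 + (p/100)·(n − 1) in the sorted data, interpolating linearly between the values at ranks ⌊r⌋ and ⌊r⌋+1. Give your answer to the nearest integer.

763

Sorted: 406, 427, 431, 528, 558, 567, 619, 635, 662, 711, 724, 733, 763, 828, 879, 888.
n = 16.
r = 1 + (80/100)·(16 − 1) = 1 + 12 = 13.
r is an integer, so P80 is the value at rank 13: 763.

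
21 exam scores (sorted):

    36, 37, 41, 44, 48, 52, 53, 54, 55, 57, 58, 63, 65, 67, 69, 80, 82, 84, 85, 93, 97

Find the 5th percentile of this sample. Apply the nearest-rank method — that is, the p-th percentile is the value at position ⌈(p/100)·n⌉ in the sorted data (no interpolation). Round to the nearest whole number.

37

n = 21.
Position = ⌈5/100 · 21⌉ = ⌈1.05⌉ = 2.
The value at rank 2 is 37.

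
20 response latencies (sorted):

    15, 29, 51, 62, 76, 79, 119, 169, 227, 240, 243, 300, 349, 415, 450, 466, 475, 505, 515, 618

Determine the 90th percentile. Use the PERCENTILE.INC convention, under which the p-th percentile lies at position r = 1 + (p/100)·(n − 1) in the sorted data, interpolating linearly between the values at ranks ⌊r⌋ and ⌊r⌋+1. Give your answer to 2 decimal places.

506.00

n = 20.
r = 1 + (90/100)·(20 − 1) = 1 + 17.1 = 18.1.
Rank 18 is 505 and rank 19 is 515.
Interpolate: 505 + 0.1·(515 − 505) = 505 + 0.1·10 = 506.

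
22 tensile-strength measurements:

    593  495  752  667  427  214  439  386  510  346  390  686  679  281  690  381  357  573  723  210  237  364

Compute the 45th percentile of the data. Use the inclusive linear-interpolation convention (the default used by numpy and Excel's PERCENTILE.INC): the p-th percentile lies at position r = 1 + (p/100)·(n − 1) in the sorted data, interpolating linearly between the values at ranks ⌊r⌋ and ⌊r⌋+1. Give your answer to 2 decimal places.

406.65

Sorted: 210, 214, 237, 281, 346, 357, 364, 381, 386, 390, 427, 439, 495, 510, 573, 593, 667, 679, 686, 690, 723, 752.
n = 22.
r = 1 + (45/100)·(22 − 1) = 1 + 9.45 = 10.45.
Rank 10 is 390 and rank 11 is 427.
Interpolate: 390 + 0.45·(427 − 390) = 390 + 0.45·37 = 406.65.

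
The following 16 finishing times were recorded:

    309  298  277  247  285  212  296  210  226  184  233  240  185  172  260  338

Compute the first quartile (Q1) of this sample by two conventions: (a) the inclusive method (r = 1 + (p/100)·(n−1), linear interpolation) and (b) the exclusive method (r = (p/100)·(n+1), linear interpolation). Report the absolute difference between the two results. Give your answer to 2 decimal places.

1.00

Sorted: 172, 184, 185, 210, 212, 226, 233, 240, 247, 260, 277, 285, 296, 298, 309, 338.
n = 16.
(a) r = 4.75; between ranks 4 (210) and 5 (212): 211.5.
(b) r = 4.25; between ranks 4 (210) and 5 (212): 210.5.
|211.5 − 210.5| = 1.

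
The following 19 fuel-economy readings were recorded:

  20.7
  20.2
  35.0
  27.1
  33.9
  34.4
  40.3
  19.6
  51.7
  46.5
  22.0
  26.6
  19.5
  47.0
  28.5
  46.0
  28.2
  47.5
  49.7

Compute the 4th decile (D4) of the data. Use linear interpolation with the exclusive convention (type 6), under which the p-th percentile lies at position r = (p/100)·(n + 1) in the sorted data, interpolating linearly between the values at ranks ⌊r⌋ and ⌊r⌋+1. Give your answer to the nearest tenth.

Sorted: 19.5, 19.6, 20.2, 20.7, 22.0, 26.6, 27.1, 28.2, 28.5, 33.9, 34.4, 35.0, 40.3, 46.0, 46.5, 47.0, 47.5, 49.7, 51.7.
n = 19.
r = (40/100)·(19 + 1) = 8.
r is an integer, so P40 is the value at rank 8: 28.2.

28.2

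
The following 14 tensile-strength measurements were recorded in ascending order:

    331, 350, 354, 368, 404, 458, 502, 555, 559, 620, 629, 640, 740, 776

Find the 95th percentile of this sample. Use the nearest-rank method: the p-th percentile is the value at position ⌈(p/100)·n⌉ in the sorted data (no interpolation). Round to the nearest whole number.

776

n = 14.
Position = ⌈95/100 · 14⌉ = ⌈13.3⌉ = 14.
The value at rank 14 is 776.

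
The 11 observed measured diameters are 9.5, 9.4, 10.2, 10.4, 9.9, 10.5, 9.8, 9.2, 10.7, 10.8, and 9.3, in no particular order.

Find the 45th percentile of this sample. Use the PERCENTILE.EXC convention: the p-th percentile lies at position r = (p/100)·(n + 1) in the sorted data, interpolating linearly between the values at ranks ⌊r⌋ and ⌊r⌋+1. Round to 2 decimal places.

Sorted: 9.2, 9.3, 9.4, 9.5, 9.8, 9.9, 10.2, 10.4, 10.5, 10.7, 10.8.
n = 11.
r = (45/100)·(11 + 1) = 5.4.
Rank 5 is 9.8 and rank 6 is 9.9.
Interpolate: 9.8 + 0.4·(9.9 − 9.8) = 9.8 + 0.4·0.1 = 9.84.

9.84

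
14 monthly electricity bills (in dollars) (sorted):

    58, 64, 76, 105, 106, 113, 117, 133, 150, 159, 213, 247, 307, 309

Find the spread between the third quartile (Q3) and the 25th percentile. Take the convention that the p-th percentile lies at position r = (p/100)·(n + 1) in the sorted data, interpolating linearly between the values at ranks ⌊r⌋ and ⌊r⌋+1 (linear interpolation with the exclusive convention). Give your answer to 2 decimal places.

n = 14.
P25: r = 3.75; ranks 3–4 are 76, 105; interpolating gives 97.75.
P75: r = 11.25; ranks 11–12 are 213, 247; interpolating gives 221.5.
Difference: 221.5 − 97.75 = 123.75.

123.75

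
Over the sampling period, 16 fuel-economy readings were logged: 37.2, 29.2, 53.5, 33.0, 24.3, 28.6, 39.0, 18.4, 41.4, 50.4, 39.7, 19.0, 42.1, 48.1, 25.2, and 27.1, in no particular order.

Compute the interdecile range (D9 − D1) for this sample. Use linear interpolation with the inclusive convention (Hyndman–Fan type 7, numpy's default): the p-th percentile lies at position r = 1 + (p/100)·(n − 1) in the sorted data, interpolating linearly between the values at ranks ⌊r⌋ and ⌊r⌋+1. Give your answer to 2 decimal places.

Sorted: 18.4, 19.0, 24.3, 25.2, 27.1, 28.6, 29.2, 33.0, 37.2, 39.0, 39.7, 41.4, 42.1, 48.1, 50.4, 53.5.
n = 16.
P10: r = 2.5; ranks 2–3 are 19.0, 24.3; interpolating gives 21.65.
P90: r = 14.5; ranks 14–15 are 48.1, 50.4; interpolating gives 49.25.
Difference: 49.25 − 21.65 = 27.6.

27.60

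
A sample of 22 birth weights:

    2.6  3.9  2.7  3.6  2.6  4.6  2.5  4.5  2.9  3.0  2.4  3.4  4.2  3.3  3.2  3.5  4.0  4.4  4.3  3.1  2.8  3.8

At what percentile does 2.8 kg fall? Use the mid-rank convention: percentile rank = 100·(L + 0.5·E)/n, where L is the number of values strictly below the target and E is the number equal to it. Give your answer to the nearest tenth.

25.0

Sorted: 2.4, 2.5, 2.6, 2.6, 2.7, 2.8, 2.9, 3.0, 3.1, 3.2, 3.3, 3.4, 3.5, 3.6, 3.8, 3.9, 4.0, 4.2, 4.3, 4.4, 4.5, 4.6.
Count below 2.8: L = 5; count equal: E = 1; n = 22.
Percentile rank = 100·(5 + 0.5·1)/22 = 100·5.5/22 = 25.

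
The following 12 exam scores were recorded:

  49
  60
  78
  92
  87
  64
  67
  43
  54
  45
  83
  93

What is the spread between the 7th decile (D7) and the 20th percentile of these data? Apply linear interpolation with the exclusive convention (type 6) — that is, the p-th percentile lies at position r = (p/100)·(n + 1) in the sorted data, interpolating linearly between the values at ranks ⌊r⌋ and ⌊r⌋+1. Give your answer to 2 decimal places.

Sorted: 43, 45, 49, 54, 60, 64, 67, 78, 83, 87, 92, 93.
n = 12.
P20: r = 2.6; ranks 2–3 are 45, 49; interpolating gives 47.4.
P70: r = 9.1; ranks 9–10 are 83, 87; interpolating gives 83.4.
Difference: 83.4 − 47.4 = 36.

36.00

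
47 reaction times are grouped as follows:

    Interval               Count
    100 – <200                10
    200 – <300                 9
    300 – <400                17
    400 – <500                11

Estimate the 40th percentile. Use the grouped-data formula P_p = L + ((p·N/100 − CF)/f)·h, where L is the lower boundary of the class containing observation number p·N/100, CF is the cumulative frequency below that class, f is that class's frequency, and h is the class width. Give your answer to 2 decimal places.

297.78

N = 47; target position k = 40/100 · 47 = 18.8.
Cumulative frequencies: 10, 19, 36, 47.
Observation 18.8 falls in the class 200 – <300.
L = 200, CF = 10, f = 9, h = 100.
P40 = 200 + ((18.8 − 10)/9)·100 = 200 + 97.7778 = 297.778.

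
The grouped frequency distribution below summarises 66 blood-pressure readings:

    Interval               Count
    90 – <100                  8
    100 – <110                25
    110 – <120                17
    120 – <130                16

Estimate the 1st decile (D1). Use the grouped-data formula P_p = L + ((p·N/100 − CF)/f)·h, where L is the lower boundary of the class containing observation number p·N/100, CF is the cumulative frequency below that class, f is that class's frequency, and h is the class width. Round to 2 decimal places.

98.25

N = 66; target position k = 10/100 · 66 = 6.6.
Cumulative frequencies: 8, 33, 50, 66.
Observation 6.6 falls in the class 90 – <100.
L = 90, CF = 0, f = 8, h = 10.
P10 = 90 + ((6.6 − 0)/8)·10 = 90 + 8.25 = 98.25.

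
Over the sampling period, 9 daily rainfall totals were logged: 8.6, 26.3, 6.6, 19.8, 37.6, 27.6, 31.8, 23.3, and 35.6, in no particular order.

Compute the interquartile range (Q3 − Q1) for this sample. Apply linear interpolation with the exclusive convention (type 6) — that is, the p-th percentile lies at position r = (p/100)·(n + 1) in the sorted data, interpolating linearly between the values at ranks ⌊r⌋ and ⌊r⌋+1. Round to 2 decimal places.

Sorted: 6.6, 8.6, 19.8, 23.3, 26.3, 27.6, 31.8, 35.6, 37.6.
n = 9.
P25: r = 2.5; ranks 2–3 are 8.6, 19.8; interpolating gives 14.2.
P75: r = 7.5; ranks 7–8 are 31.8, 35.6; interpolating gives 33.7.
Difference: 33.7 − 14.2 = 19.5.

19.50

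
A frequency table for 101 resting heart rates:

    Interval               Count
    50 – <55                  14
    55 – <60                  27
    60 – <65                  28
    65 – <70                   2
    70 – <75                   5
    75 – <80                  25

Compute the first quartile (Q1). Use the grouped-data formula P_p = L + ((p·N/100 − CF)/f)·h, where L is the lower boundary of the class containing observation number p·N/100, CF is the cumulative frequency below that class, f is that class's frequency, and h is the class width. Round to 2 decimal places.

N = 101; target position k = 25/100 · 101 = 25.25.
Cumulative frequencies: 14, 41, 69, 71, 76, 101.
Observation 25.25 falls in the class 55 – <60.
L = 55, CF = 14, f = 27, h = 5.
P25 = 55 + ((25.25 − 14)/27)·5 = 55 + 2.08333 = 57.0833.

57.08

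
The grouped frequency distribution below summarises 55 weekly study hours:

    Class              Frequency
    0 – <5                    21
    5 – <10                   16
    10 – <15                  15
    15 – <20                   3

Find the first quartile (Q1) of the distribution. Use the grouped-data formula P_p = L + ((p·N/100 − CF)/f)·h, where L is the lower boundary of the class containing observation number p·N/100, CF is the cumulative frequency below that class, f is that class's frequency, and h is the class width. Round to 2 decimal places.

3.27

N = 55; target position k = 25/100 · 55 = 13.75.
Cumulative frequencies: 21, 37, 52, 55.
Observation 13.75 falls in the class 0 – <5.
L = 0, CF = 0, f = 21, h = 5.
P25 = 0 + ((13.75 − 0)/21)·5 = 0 + 3.27381 = 3.27381.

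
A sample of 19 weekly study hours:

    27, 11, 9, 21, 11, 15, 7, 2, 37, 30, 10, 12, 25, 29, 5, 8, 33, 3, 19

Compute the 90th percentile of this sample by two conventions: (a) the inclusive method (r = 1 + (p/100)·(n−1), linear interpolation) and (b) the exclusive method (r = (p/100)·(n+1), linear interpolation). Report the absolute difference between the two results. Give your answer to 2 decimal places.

Sorted: 2, 3, 5, 7, 8, 9, 10, 11, 11, 12, 15, 19, 21, 25, 27, 29, 30, 33, 37.
n = 19.
(a) r = 17.2; between ranks 17 (30) and 18 (33): 30.6.
(b) r = 18 → value at rank 18 = 33.
|30.6 − 33| = 2.4.

2.40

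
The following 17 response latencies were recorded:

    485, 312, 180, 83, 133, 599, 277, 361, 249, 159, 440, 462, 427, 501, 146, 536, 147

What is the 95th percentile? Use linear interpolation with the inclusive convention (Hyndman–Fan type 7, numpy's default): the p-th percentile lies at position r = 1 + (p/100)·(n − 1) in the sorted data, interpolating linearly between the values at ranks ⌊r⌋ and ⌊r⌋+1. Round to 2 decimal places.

Sorted: 83, 133, 146, 147, 159, 180, 249, 277, 312, 361, 427, 440, 462, 485, 501, 536, 599.
n = 17.
r = 1 + (95/100)·(17 − 1) = 1 + 15.2 = 16.2.
Rank 16 is 536 and rank 17 is 599.
Interpolate: 536 + 0.2·(599 − 536) = 536 + 0.2·63 = 548.6.

548.60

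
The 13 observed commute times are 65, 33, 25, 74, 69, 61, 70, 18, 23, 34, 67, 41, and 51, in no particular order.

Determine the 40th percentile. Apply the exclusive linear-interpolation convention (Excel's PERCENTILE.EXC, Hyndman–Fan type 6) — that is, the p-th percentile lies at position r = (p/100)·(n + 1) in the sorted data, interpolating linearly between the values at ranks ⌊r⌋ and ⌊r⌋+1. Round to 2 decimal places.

Sorted: 18, 23, 25, 33, 34, 41, 51, 61, 65, 67, 69, 70, 74.
n = 13.
r = (40/100)·(13 + 1) = 5.6.
Rank 5 is 34 and rank 6 is 41.
Interpolate: 34 + 0.6·(41 − 34) = 34 + 0.6·7 = 38.2.

38.20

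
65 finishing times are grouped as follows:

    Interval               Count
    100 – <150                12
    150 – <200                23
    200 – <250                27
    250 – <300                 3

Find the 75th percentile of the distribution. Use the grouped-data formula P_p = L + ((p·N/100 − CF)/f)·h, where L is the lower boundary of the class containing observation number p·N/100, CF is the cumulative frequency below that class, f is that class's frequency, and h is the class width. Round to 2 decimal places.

N = 65; target position k = 75/100 · 65 = 48.75.
Cumulative frequencies: 12, 35, 62, 65.
Observation 48.75 falls in the class 200 – <250.
L = 200, CF = 35, f = 27, h = 50.
P75 = 200 + ((48.75 − 35)/27)·50 = 200 + 25.463 = 225.463.

225.46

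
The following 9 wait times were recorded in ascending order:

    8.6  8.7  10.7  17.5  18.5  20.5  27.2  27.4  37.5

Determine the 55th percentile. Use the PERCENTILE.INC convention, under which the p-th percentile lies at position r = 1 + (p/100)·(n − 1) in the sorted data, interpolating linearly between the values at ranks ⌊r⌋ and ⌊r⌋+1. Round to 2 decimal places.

n = 9.
r = 1 + (55/100)·(9 − 1) = 1 + 4.4 = 5.4.
Rank 5 is 18.5 and rank 6 is 20.5.
Interpolate: 18.5 + 0.4·(20.5 − 18.5) = 18.5 + 0.4·2 = 19.3.

19.30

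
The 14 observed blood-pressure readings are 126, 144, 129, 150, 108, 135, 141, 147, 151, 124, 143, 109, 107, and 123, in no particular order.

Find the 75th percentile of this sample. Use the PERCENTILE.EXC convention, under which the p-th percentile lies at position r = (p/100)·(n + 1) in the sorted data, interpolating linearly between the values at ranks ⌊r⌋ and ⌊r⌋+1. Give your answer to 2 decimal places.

Sorted: 107, 108, 109, 123, 124, 126, 129, 135, 141, 143, 144, 147, 150, 151.
n = 14.
r = (75/100)·(14 + 1) = 11.25.
Rank 11 is 144 and rank 12 is 147.
Interpolate: 144 + 0.25·(147 − 144) = 144 + 0.25·3 = 144.75.

144.75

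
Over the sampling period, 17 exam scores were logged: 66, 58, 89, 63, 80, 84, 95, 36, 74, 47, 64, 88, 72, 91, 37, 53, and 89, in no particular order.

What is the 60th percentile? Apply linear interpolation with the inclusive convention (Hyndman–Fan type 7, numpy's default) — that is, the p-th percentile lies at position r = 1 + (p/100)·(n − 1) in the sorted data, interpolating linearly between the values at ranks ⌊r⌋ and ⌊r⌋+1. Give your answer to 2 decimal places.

Sorted: 36, 37, 47, 53, 58, 63, 64, 66, 72, 74, 80, 84, 88, 89, 89, 91, 95.
n = 17.
r = 1 + (60/100)·(17 − 1) = 1 + 9.6 = 10.6.
Rank 10 is 74 and rank 11 is 80.
Interpolate: 74 + 0.6·(80 − 74) = 74 + 0.6·6 = 77.6.

77.60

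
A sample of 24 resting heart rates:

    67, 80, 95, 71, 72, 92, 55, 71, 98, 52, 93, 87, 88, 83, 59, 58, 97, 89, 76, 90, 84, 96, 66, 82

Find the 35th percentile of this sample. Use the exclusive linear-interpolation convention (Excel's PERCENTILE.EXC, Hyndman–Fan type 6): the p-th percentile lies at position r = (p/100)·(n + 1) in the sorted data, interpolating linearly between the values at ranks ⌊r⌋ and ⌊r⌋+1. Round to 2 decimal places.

Sorted: 52, 55, 58, 59, 66, 67, 71, 71, 72, 76, 80, 82, 83, 84, 87, 88, 89, 90, 92, 93, 95, 96, 97, 98.
n = 24.
r = (35/100)·(24 + 1) = 8.75.
Rank 8 is 71 and rank 9 is 72.
Interpolate: 71 + 0.75·(72 − 71) = 71 + 0.75·1 = 71.75.

71.75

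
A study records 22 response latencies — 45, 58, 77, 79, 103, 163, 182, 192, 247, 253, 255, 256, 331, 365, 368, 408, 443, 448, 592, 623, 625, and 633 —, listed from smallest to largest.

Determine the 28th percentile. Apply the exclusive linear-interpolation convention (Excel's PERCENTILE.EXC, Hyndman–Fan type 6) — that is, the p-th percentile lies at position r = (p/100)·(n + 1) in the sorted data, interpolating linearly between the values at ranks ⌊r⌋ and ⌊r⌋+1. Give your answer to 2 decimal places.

171.36

n = 22.
r = (28/100)·(22 + 1) = 6.44.
Rank 6 is 163 and rank 7 is 182.
Interpolate: 163 + 0.44·(182 − 163) = 163 + 0.44·19 = 171.36.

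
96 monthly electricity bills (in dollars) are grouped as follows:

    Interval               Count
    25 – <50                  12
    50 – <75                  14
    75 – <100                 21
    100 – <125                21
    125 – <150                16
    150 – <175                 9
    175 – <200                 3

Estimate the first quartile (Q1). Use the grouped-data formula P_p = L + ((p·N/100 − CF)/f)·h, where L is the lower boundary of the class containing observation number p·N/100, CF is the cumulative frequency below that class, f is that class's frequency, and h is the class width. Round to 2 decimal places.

71.43

N = 96; target position k = 25/100 · 96 = 24.
Cumulative frequencies: 12, 26, 47, 68, 84, 93, 96.
Observation 24 falls in the class 50 – <75.
L = 50, CF = 12, f = 14, h = 25.
P25 = 50 + ((24 − 12)/14)·25 = 50 + 21.4286 = 71.4286.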